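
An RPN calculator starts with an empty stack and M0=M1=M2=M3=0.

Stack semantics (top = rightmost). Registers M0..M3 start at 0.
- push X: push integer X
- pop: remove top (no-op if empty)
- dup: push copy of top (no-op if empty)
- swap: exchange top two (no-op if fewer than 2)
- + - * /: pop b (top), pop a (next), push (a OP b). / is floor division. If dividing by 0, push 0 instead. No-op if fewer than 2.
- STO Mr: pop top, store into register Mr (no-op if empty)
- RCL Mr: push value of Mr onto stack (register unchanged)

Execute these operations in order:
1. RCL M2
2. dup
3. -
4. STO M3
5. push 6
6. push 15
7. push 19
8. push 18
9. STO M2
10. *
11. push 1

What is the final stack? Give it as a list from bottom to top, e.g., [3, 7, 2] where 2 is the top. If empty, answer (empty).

After op 1 (RCL M2): stack=[0] mem=[0,0,0,0]
After op 2 (dup): stack=[0,0] mem=[0,0,0,0]
After op 3 (-): stack=[0] mem=[0,0,0,0]
After op 4 (STO M3): stack=[empty] mem=[0,0,0,0]
After op 5 (push 6): stack=[6] mem=[0,0,0,0]
After op 6 (push 15): stack=[6,15] mem=[0,0,0,0]
After op 7 (push 19): stack=[6,15,19] mem=[0,0,0,0]
After op 8 (push 18): stack=[6,15,19,18] mem=[0,0,0,0]
After op 9 (STO M2): stack=[6,15,19] mem=[0,0,18,0]
After op 10 (*): stack=[6,285] mem=[0,0,18,0]
After op 11 (push 1): stack=[6,285,1] mem=[0,0,18,0]

Answer: [6, 285, 1]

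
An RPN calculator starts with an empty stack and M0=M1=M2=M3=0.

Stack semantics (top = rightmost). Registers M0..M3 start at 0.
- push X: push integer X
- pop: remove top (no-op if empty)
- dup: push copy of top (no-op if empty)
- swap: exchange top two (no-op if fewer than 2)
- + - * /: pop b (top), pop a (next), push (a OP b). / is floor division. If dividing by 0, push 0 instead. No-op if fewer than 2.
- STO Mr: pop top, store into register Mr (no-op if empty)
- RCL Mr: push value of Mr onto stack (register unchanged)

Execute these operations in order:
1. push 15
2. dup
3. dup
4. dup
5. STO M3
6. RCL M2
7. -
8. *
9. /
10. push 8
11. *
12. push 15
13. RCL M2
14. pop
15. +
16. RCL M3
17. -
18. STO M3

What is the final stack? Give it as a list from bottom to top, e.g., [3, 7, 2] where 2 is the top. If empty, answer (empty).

After op 1 (push 15): stack=[15] mem=[0,0,0,0]
After op 2 (dup): stack=[15,15] mem=[0,0,0,0]
After op 3 (dup): stack=[15,15,15] mem=[0,0,0,0]
After op 4 (dup): stack=[15,15,15,15] mem=[0,0,0,0]
After op 5 (STO M3): stack=[15,15,15] mem=[0,0,0,15]
After op 6 (RCL M2): stack=[15,15,15,0] mem=[0,0,0,15]
After op 7 (-): stack=[15,15,15] mem=[0,0,0,15]
After op 8 (*): stack=[15,225] mem=[0,0,0,15]
After op 9 (/): stack=[0] mem=[0,0,0,15]
After op 10 (push 8): stack=[0,8] mem=[0,0,0,15]
After op 11 (*): stack=[0] mem=[0,0,0,15]
After op 12 (push 15): stack=[0,15] mem=[0,0,0,15]
After op 13 (RCL M2): stack=[0,15,0] mem=[0,0,0,15]
After op 14 (pop): stack=[0,15] mem=[0,0,0,15]
After op 15 (+): stack=[15] mem=[0,0,0,15]
After op 16 (RCL M3): stack=[15,15] mem=[0,0,0,15]
After op 17 (-): stack=[0] mem=[0,0,0,15]
After op 18 (STO M3): stack=[empty] mem=[0,0,0,0]

Answer: (empty)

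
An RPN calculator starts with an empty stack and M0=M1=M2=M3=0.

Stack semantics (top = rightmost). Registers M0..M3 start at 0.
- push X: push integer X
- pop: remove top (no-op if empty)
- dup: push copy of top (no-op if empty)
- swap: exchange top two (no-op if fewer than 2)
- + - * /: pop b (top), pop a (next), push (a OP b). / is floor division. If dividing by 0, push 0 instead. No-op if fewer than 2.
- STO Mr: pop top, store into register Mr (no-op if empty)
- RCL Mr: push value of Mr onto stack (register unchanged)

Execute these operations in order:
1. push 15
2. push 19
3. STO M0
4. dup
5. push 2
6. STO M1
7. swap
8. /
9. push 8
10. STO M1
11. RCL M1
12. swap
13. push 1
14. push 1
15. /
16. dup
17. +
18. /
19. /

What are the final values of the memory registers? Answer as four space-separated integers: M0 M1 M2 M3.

Answer: 19 8 0 0

Derivation:
After op 1 (push 15): stack=[15] mem=[0,0,0,0]
After op 2 (push 19): stack=[15,19] mem=[0,0,0,0]
After op 3 (STO M0): stack=[15] mem=[19,0,0,0]
After op 4 (dup): stack=[15,15] mem=[19,0,0,0]
After op 5 (push 2): stack=[15,15,2] mem=[19,0,0,0]
After op 6 (STO M1): stack=[15,15] mem=[19,2,0,0]
After op 7 (swap): stack=[15,15] mem=[19,2,0,0]
After op 8 (/): stack=[1] mem=[19,2,0,0]
After op 9 (push 8): stack=[1,8] mem=[19,2,0,0]
After op 10 (STO M1): stack=[1] mem=[19,8,0,0]
After op 11 (RCL M1): stack=[1,8] mem=[19,8,0,0]
After op 12 (swap): stack=[8,1] mem=[19,8,0,0]
After op 13 (push 1): stack=[8,1,1] mem=[19,8,0,0]
After op 14 (push 1): stack=[8,1,1,1] mem=[19,8,0,0]
After op 15 (/): stack=[8,1,1] mem=[19,8,0,0]
After op 16 (dup): stack=[8,1,1,1] mem=[19,8,0,0]
After op 17 (+): stack=[8,1,2] mem=[19,8,0,0]
After op 18 (/): stack=[8,0] mem=[19,8,0,0]
After op 19 (/): stack=[0] mem=[19,8,0,0]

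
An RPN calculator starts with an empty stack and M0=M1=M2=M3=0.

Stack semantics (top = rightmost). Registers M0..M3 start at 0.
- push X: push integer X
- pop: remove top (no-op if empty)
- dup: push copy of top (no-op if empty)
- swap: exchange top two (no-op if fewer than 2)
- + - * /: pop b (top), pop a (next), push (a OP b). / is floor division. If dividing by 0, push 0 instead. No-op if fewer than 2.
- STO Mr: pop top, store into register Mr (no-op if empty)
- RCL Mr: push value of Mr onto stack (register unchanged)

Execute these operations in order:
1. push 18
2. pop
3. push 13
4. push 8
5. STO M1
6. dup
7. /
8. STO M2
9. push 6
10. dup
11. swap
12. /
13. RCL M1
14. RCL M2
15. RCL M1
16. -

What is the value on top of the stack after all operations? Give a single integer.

Answer: -7

Derivation:
After op 1 (push 18): stack=[18] mem=[0,0,0,0]
After op 2 (pop): stack=[empty] mem=[0,0,0,0]
After op 3 (push 13): stack=[13] mem=[0,0,0,0]
After op 4 (push 8): stack=[13,8] mem=[0,0,0,0]
After op 5 (STO M1): stack=[13] mem=[0,8,0,0]
After op 6 (dup): stack=[13,13] mem=[0,8,0,0]
After op 7 (/): stack=[1] mem=[0,8,0,0]
After op 8 (STO M2): stack=[empty] mem=[0,8,1,0]
After op 9 (push 6): stack=[6] mem=[0,8,1,0]
After op 10 (dup): stack=[6,6] mem=[0,8,1,0]
After op 11 (swap): stack=[6,6] mem=[0,8,1,0]
After op 12 (/): stack=[1] mem=[0,8,1,0]
After op 13 (RCL M1): stack=[1,8] mem=[0,8,1,0]
After op 14 (RCL M2): stack=[1,8,1] mem=[0,8,1,0]
After op 15 (RCL M1): stack=[1,8,1,8] mem=[0,8,1,0]
After op 16 (-): stack=[1,8,-7] mem=[0,8,1,0]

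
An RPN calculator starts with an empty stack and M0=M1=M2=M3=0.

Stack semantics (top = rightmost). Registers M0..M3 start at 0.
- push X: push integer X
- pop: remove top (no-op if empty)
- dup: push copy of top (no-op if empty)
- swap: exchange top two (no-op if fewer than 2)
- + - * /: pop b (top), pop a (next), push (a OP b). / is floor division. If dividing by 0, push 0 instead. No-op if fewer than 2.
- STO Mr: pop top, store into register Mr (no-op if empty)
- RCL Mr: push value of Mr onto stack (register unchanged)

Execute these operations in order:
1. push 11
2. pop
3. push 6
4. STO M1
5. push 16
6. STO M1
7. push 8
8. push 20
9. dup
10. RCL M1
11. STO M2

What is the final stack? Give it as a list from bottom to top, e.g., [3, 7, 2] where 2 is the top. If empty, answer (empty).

Answer: [8, 20, 20]

Derivation:
After op 1 (push 11): stack=[11] mem=[0,0,0,0]
After op 2 (pop): stack=[empty] mem=[0,0,0,0]
After op 3 (push 6): stack=[6] mem=[0,0,0,0]
After op 4 (STO M1): stack=[empty] mem=[0,6,0,0]
After op 5 (push 16): stack=[16] mem=[0,6,0,0]
After op 6 (STO M1): stack=[empty] mem=[0,16,0,0]
After op 7 (push 8): stack=[8] mem=[0,16,0,0]
After op 8 (push 20): stack=[8,20] mem=[0,16,0,0]
After op 9 (dup): stack=[8,20,20] mem=[0,16,0,0]
After op 10 (RCL M1): stack=[8,20,20,16] mem=[0,16,0,0]
After op 11 (STO M2): stack=[8,20,20] mem=[0,16,16,0]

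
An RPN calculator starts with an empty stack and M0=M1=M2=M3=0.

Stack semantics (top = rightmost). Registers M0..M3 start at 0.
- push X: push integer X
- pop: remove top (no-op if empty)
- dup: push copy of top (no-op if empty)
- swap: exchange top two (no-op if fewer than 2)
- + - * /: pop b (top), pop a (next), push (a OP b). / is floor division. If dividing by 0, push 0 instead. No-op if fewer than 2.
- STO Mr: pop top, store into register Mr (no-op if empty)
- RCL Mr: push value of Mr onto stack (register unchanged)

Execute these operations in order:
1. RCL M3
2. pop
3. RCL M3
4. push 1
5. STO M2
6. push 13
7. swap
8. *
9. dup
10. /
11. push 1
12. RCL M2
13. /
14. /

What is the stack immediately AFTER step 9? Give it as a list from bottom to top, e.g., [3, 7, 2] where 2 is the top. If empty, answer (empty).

After op 1 (RCL M3): stack=[0] mem=[0,0,0,0]
After op 2 (pop): stack=[empty] mem=[0,0,0,0]
After op 3 (RCL M3): stack=[0] mem=[0,0,0,0]
After op 4 (push 1): stack=[0,1] mem=[0,0,0,0]
After op 5 (STO M2): stack=[0] mem=[0,0,1,0]
After op 6 (push 13): stack=[0,13] mem=[0,0,1,0]
After op 7 (swap): stack=[13,0] mem=[0,0,1,0]
After op 8 (*): stack=[0] mem=[0,0,1,0]
After op 9 (dup): stack=[0,0] mem=[0,0,1,0]

[0, 0]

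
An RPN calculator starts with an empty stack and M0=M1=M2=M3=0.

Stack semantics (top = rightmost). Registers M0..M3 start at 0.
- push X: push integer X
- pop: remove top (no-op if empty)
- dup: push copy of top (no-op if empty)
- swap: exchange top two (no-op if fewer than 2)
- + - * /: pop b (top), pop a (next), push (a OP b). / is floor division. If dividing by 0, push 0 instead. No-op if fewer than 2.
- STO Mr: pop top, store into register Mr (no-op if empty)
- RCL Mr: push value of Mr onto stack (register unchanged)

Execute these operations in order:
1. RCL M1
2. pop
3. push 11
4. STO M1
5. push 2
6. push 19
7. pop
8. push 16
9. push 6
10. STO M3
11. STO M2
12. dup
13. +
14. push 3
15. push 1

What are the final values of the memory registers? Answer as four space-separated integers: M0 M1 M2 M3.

After op 1 (RCL M1): stack=[0] mem=[0,0,0,0]
After op 2 (pop): stack=[empty] mem=[0,0,0,0]
After op 3 (push 11): stack=[11] mem=[0,0,0,0]
After op 4 (STO M1): stack=[empty] mem=[0,11,0,0]
After op 5 (push 2): stack=[2] mem=[0,11,0,0]
After op 6 (push 19): stack=[2,19] mem=[0,11,0,0]
After op 7 (pop): stack=[2] mem=[0,11,0,0]
After op 8 (push 16): stack=[2,16] mem=[0,11,0,0]
After op 9 (push 6): stack=[2,16,6] mem=[0,11,0,0]
After op 10 (STO M3): stack=[2,16] mem=[0,11,0,6]
After op 11 (STO M2): stack=[2] mem=[0,11,16,6]
After op 12 (dup): stack=[2,2] mem=[0,11,16,6]
After op 13 (+): stack=[4] mem=[0,11,16,6]
After op 14 (push 3): stack=[4,3] mem=[0,11,16,6]
After op 15 (push 1): stack=[4,3,1] mem=[0,11,16,6]

Answer: 0 11 16 6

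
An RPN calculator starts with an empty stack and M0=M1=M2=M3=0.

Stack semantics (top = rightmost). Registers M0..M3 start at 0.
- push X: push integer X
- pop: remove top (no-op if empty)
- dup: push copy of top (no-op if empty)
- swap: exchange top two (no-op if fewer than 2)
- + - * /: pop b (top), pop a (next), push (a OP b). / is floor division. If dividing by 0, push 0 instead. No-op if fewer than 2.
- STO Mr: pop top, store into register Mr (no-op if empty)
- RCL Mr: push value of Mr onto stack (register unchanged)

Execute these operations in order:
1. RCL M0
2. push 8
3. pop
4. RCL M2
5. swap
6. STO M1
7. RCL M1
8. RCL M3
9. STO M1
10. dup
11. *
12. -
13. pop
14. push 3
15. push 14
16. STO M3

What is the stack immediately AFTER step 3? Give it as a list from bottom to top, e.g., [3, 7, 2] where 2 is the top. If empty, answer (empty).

After op 1 (RCL M0): stack=[0] mem=[0,0,0,0]
After op 2 (push 8): stack=[0,8] mem=[0,0,0,0]
After op 3 (pop): stack=[0] mem=[0,0,0,0]

[0]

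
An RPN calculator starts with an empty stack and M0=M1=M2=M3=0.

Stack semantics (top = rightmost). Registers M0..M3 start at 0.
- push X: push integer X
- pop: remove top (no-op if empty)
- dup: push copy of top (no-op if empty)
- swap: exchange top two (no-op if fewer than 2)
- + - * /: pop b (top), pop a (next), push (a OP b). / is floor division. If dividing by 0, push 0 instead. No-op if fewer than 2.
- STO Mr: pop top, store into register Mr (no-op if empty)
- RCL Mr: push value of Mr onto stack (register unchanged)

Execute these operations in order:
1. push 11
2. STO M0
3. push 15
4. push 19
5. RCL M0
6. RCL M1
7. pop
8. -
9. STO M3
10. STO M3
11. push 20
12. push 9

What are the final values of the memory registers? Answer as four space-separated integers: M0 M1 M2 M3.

After op 1 (push 11): stack=[11] mem=[0,0,0,0]
After op 2 (STO M0): stack=[empty] mem=[11,0,0,0]
After op 3 (push 15): stack=[15] mem=[11,0,0,0]
After op 4 (push 19): stack=[15,19] mem=[11,0,0,0]
After op 5 (RCL M0): stack=[15,19,11] mem=[11,0,0,0]
After op 6 (RCL M1): stack=[15,19,11,0] mem=[11,0,0,0]
After op 7 (pop): stack=[15,19,11] mem=[11,0,0,0]
After op 8 (-): stack=[15,8] mem=[11,0,0,0]
After op 9 (STO M3): stack=[15] mem=[11,0,0,8]
After op 10 (STO M3): stack=[empty] mem=[11,0,0,15]
After op 11 (push 20): stack=[20] mem=[11,0,0,15]
After op 12 (push 9): stack=[20,9] mem=[11,0,0,15]

Answer: 11 0 0 15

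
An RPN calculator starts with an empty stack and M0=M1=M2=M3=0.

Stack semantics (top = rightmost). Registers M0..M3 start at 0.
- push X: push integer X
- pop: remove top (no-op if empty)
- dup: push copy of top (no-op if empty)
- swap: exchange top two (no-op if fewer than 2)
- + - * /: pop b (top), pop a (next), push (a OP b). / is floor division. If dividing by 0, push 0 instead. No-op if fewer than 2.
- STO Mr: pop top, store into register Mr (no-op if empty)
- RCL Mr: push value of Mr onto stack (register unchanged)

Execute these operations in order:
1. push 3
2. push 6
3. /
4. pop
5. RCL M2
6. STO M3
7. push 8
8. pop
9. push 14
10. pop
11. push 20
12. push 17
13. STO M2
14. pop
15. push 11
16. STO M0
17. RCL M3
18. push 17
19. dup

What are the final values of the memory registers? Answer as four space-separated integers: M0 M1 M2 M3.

After op 1 (push 3): stack=[3] mem=[0,0,0,0]
After op 2 (push 6): stack=[3,6] mem=[0,0,0,0]
After op 3 (/): stack=[0] mem=[0,0,0,0]
After op 4 (pop): stack=[empty] mem=[0,0,0,0]
After op 5 (RCL M2): stack=[0] mem=[0,0,0,0]
After op 6 (STO M3): stack=[empty] mem=[0,0,0,0]
After op 7 (push 8): stack=[8] mem=[0,0,0,0]
After op 8 (pop): stack=[empty] mem=[0,0,0,0]
After op 9 (push 14): stack=[14] mem=[0,0,0,0]
After op 10 (pop): stack=[empty] mem=[0,0,0,0]
After op 11 (push 20): stack=[20] mem=[0,0,0,0]
After op 12 (push 17): stack=[20,17] mem=[0,0,0,0]
After op 13 (STO M2): stack=[20] mem=[0,0,17,0]
After op 14 (pop): stack=[empty] mem=[0,0,17,0]
After op 15 (push 11): stack=[11] mem=[0,0,17,0]
After op 16 (STO M0): stack=[empty] mem=[11,0,17,0]
After op 17 (RCL M3): stack=[0] mem=[11,0,17,0]
After op 18 (push 17): stack=[0,17] mem=[11,0,17,0]
After op 19 (dup): stack=[0,17,17] mem=[11,0,17,0]

Answer: 11 0 17 0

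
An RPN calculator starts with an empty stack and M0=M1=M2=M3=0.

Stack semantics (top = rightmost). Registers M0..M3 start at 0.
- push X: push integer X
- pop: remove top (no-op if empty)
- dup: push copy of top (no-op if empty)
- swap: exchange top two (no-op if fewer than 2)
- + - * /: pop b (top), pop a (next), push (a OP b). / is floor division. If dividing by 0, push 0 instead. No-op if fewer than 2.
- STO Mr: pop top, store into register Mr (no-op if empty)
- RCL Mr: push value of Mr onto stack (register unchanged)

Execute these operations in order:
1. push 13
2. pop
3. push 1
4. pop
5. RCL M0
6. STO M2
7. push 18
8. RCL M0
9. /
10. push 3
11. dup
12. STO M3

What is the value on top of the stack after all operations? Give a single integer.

After op 1 (push 13): stack=[13] mem=[0,0,0,0]
After op 2 (pop): stack=[empty] mem=[0,0,0,0]
After op 3 (push 1): stack=[1] mem=[0,0,0,0]
After op 4 (pop): stack=[empty] mem=[0,0,0,0]
After op 5 (RCL M0): stack=[0] mem=[0,0,0,0]
After op 6 (STO M2): stack=[empty] mem=[0,0,0,0]
After op 7 (push 18): stack=[18] mem=[0,0,0,0]
After op 8 (RCL M0): stack=[18,0] mem=[0,0,0,0]
After op 9 (/): stack=[0] mem=[0,0,0,0]
After op 10 (push 3): stack=[0,3] mem=[0,0,0,0]
After op 11 (dup): stack=[0,3,3] mem=[0,0,0,0]
After op 12 (STO M3): stack=[0,3] mem=[0,0,0,3]

Answer: 3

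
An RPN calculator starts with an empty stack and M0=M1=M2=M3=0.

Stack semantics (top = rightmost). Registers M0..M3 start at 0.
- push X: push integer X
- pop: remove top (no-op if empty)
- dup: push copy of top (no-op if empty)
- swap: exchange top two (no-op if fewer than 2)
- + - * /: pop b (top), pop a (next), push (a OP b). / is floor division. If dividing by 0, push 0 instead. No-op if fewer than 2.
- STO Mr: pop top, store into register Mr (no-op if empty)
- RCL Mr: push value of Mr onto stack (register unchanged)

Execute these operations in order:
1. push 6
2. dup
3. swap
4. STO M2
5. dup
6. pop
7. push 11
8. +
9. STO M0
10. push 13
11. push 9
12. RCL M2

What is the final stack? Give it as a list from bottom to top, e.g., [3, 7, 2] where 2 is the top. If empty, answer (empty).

After op 1 (push 6): stack=[6] mem=[0,0,0,0]
After op 2 (dup): stack=[6,6] mem=[0,0,0,0]
After op 3 (swap): stack=[6,6] mem=[0,0,0,0]
After op 4 (STO M2): stack=[6] mem=[0,0,6,0]
After op 5 (dup): stack=[6,6] mem=[0,0,6,0]
After op 6 (pop): stack=[6] mem=[0,0,6,0]
After op 7 (push 11): stack=[6,11] mem=[0,0,6,0]
After op 8 (+): stack=[17] mem=[0,0,6,0]
After op 9 (STO M0): stack=[empty] mem=[17,0,6,0]
After op 10 (push 13): stack=[13] mem=[17,0,6,0]
After op 11 (push 9): stack=[13,9] mem=[17,0,6,0]
After op 12 (RCL M2): stack=[13,9,6] mem=[17,0,6,0]

Answer: [13, 9, 6]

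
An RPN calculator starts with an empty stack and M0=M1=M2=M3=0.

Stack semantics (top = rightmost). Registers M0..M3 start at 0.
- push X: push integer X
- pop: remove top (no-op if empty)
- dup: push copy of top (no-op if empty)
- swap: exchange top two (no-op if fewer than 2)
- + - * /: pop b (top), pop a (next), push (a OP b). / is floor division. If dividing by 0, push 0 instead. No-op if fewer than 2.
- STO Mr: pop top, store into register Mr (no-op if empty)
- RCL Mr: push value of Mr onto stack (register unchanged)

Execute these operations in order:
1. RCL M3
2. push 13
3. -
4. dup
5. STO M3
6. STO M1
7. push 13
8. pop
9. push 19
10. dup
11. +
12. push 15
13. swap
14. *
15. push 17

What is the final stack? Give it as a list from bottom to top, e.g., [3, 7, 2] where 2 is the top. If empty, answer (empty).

After op 1 (RCL M3): stack=[0] mem=[0,0,0,0]
After op 2 (push 13): stack=[0,13] mem=[0,0,0,0]
After op 3 (-): stack=[-13] mem=[0,0,0,0]
After op 4 (dup): stack=[-13,-13] mem=[0,0,0,0]
After op 5 (STO M3): stack=[-13] mem=[0,0,0,-13]
After op 6 (STO M1): stack=[empty] mem=[0,-13,0,-13]
After op 7 (push 13): stack=[13] mem=[0,-13,0,-13]
After op 8 (pop): stack=[empty] mem=[0,-13,0,-13]
After op 9 (push 19): stack=[19] mem=[0,-13,0,-13]
After op 10 (dup): stack=[19,19] mem=[0,-13,0,-13]
After op 11 (+): stack=[38] mem=[0,-13,0,-13]
After op 12 (push 15): stack=[38,15] mem=[0,-13,0,-13]
After op 13 (swap): stack=[15,38] mem=[0,-13,0,-13]
After op 14 (*): stack=[570] mem=[0,-13,0,-13]
After op 15 (push 17): stack=[570,17] mem=[0,-13,0,-13]

Answer: [570, 17]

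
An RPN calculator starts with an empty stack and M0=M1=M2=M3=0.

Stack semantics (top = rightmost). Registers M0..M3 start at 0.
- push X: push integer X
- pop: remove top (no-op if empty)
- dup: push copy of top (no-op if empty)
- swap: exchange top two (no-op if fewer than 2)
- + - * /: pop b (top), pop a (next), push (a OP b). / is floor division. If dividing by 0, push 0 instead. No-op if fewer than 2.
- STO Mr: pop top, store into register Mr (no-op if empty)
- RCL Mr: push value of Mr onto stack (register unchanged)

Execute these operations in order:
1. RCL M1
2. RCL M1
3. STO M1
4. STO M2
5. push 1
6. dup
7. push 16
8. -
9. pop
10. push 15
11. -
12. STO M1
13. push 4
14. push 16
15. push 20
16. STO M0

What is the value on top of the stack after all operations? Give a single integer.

After op 1 (RCL M1): stack=[0] mem=[0,0,0,0]
After op 2 (RCL M1): stack=[0,0] mem=[0,0,0,0]
After op 3 (STO M1): stack=[0] mem=[0,0,0,0]
After op 4 (STO M2): stack=[empty] mem=[0,0,0,0]
After op 5 (push 1): stack=[1] mem=[0,0,0,0]
After op 6 (dup): stack=[1,1] mem=[0,0,0,0]
After op 7 (push 16): stack=[1,1,16] mem=[0,0,0,0]
After op 8 (-): stack=[1,-15] mem=[0,0,0,0]
After op 9 (pop): stack=[1] mem=[0,0,0,0]
After op 10 (push 15): stack=[1,15] mem=[0,0,0,0]
After op 11 (-): stack=[-14] mem=[0,0,0,0]
After op 12 (STO M1): stack=[empty] mem=[0,-14,0,0]
After op 13 (push 4): stack=[4] mem=[0,-14,0,0]
After op 14 (push 16): stack=[4,16] mem=[0,-14,0,0]
After op 15 (push 20): stack=[4,16,20] mem=[0,-14,0,0]
After op 16 (STO M0): stack=[4,16] mem=[20,-14,0,0]

Answer: 16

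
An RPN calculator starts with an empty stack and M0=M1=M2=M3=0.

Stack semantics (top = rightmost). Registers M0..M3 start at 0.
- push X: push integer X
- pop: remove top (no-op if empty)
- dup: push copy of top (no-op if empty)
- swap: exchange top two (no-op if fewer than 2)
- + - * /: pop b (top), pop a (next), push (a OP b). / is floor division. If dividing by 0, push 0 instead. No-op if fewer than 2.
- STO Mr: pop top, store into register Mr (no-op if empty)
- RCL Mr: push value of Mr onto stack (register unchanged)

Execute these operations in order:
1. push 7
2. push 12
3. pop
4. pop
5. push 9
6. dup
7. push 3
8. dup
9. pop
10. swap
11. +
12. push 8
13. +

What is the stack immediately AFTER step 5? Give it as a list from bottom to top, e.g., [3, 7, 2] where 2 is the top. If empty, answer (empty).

After op 1 (push 7): stack=[7] mem=[0,0,0,0]
After op 2 (push 12): stack=[7,12] mem=[0,0,0,0]
After op 3 (pop): stack=[7] mem=[0,0,0,0]
After op 4 (pop): stack=[empty] mem=[0,0,0,0]
After op 5 (push 9): stack=[9] mem=[0,0,0,0]

[9]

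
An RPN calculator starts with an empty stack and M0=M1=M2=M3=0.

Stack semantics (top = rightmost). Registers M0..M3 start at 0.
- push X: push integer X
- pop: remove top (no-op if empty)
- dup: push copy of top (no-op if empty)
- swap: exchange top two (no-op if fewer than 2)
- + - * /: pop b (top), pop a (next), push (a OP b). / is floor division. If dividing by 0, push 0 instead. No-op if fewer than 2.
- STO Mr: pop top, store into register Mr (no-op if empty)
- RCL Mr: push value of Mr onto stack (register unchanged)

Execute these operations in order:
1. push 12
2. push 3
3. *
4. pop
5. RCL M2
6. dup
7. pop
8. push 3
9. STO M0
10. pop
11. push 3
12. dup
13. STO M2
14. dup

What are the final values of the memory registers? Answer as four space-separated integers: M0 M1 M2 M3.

After op 1 (push 12): stack=[12] mem=[0,0,0,0]
After op 2 (push 3): stack=[12,3] mem=[0,0,0,0]
After op 3 (*): stack=[36] mem=[0,0,0,0]
After op 4 (pop): stack=[empty] mem=[0,0,0,0]
After op 5 (RCL M2): stack=[0] mem=[0,0,0,0]
After op 6 (dup): stack=[0,0] mem=[0,0,0,0]
After op 7 (pop): stack=[0] mem=[0,0,0,0]
After op 8 (push 3): stack=[0,3] mem=[0,0,0,0]
After op 9 (STO M0): stack=[0] mem=[3,0,0,0]
After op 10 (pop): stack=[empty] mem=[3,0,0,0]
After op 11 (push 3): stack=[3] mem=[3,0,0,0]
After op 12 (dup): stack=[3,3] mem=[3,0,0,0]
After op 13 (STO M2): stack=[3] mem=[3,0,3,0]
After op 14 (dup): stack=[3,3] mem=[3,0,3,0]

Answer: 3 0 3 0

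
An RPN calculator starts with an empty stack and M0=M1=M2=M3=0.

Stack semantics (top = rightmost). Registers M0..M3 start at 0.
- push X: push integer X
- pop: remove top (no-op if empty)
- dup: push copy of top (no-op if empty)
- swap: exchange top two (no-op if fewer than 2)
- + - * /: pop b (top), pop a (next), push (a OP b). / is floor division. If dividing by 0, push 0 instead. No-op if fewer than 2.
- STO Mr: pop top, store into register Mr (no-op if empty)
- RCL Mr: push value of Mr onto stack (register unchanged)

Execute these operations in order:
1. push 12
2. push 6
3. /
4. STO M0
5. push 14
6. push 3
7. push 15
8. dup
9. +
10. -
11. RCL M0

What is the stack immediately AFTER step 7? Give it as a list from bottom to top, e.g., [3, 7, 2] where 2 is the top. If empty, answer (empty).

After op 1 (push 12): stack=[12] mem=[0,0,0,0]
After op 2 (push 6): stack=[12,6] mem=[0,0,0,0]
After op 3 (/): stack=[2] mem=[0,0,0,0]
After op 4 (STO M0): stack=[empty] mem=[2,0,0,0]
After op 5 (push 14): stack=[14] mem=[2,0,0,0]
After op 6 (push 3): stack=[14,3] mem=[2,0,0,0]
After op 7 (push 15): stack=[14,3,15] mem=[2,0,0,0]

[14, 3, 15]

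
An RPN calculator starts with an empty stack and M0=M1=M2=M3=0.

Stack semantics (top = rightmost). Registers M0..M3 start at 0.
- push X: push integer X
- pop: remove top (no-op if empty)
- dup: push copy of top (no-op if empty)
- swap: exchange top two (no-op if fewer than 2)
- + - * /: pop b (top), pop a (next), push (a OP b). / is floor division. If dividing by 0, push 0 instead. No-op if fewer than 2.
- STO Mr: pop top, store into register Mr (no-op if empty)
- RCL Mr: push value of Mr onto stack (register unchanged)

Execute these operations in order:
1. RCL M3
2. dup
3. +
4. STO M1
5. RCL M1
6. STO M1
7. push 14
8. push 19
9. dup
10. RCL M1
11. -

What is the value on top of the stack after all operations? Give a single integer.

Answer: 19

Derivation:
After op 1 (RCL M3): stack=[0] mem=[0,0,0,0]
After op 2 (dup): stack=[0,0] mem=[0,0,0,0]
After op 3 (+): stack=[0] mem=[0,0,0,0]
After op 4 (STO M1): stack=[empty] mem=[0,0,0,0]
After op 5 (RCL M1): stack=[0] mem=[0,0,0,0]
After op 6 (STO M1): stack=[empty] mem=[0,0,0,0]
After op 7 (push 14): stack=[14] mem=[0,0,0,0]
After op 8 (push 19): stack=[14,19] mem=[0,0,0,0]
After op 9 (dup): stack=[14,19,19] mem=[0,0,0,0]
After op 10 (RCL M1): stack=[14,19,19,0] mem=[0,0,0,0]
After op 11 (-): stack=[14,19,19] mem=[0,0,0,0]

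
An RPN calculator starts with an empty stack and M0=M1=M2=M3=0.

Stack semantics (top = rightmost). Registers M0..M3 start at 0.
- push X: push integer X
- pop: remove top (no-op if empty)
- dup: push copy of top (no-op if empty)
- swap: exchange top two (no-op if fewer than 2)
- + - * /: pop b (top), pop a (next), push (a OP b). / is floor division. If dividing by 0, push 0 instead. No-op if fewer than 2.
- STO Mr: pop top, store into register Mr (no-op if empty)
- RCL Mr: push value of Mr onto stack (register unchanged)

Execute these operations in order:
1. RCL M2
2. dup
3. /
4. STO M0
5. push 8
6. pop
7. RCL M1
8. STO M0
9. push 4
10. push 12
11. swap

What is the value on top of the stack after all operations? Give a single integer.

After op 1 (RCL M2): stack=[0] mem=[0,0,0,0]
After op 2 (dup): stack=[0,0] mem=[0,0,0,0]
After op 3 (/): stack=[0] mem=[0,0,0,0]
After op 4 (STO M0): stack=[empty] mem=[0,0,0,0]
After op 5 (push 8): stack=[8] mem=[0,0,0,0]
After op 6 (pop): stack=[empty] mem=[0,0,0,0]
After op 7 (RCL M1): stack=[0] mem=[0,0,0,0]
After op 8 (STO M0): stack=[empty] mem=[0,0,0,0]
After op 9 (push 4): stack=[4] mem=[0,0,0,0]
After op 10 (push 12): stack=[4,12] mem=[0,0,0,0]
After op 11 (swap): stack=[12,4] mem=[0,0,0,0]

Answer: 4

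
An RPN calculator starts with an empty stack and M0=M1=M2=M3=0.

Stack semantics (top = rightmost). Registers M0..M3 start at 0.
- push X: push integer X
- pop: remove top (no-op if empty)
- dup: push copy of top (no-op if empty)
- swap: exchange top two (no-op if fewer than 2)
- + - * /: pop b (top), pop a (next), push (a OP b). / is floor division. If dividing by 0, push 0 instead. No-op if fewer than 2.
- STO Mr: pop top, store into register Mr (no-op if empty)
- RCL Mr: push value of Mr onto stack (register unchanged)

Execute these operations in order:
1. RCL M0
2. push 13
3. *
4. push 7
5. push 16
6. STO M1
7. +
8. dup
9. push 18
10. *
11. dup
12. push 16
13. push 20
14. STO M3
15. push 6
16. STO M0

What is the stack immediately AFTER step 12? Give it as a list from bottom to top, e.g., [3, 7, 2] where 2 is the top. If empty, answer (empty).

After op 1 (RCL M0): stack=[0] mem=[0,0,0,0]
After op 2 (push 13): stack=[0,13] mem=[0,0,0,0]
After op 3 (*): stack=[0] mem=[0,0,0,0]
After op 4 (push 7): stack=[0,7] mem=[0,0,0,0]
After op 5 (push 16): stack=[0,7,16] mem=[0,0,0,0]
After op 6 (STO M1): stack=[0,7] mem=[0,16,0,0]
After op 7 (+): stack=[7] mem=[0,16,0,0]
After op 8 (dup): stack=[7,7] mem=[0,16,0,0]
After op 9 (push 18): stack=[7,7,18] mem=[0,16,0,0]
After op 10 (*): stack=[7,126] mem=[0,16,0,0]
After op 11 (dup): stack=[7,126,126] mem=[0,16,0,0]
After op 12 (push 16): stack=[7,126,126,16] mem=[0,16,0,0]

[7, 126, 126, 16]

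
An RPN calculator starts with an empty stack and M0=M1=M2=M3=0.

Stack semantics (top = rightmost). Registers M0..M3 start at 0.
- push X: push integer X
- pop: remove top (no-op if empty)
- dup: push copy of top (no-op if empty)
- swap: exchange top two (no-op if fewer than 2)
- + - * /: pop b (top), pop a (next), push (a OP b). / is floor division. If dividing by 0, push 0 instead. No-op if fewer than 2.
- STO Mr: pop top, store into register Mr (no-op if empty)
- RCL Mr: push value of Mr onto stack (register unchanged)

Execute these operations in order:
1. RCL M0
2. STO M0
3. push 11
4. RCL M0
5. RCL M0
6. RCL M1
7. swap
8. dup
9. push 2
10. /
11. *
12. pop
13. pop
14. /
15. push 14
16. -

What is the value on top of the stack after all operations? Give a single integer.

After op 1 (RCL M0): stack=[0] mem=[0,0,0,0]
After op 2 (STO M0): stack=[empty] mem=[0,0,0,0]
After op 3 (push 11): stack=[11] mem=[0,0,0,0]
After op 4 (RCL M0): stack=[11,0] mem=[0,0,0,0]
After op 5 (RCL M0): stack=[11,0,0] mem=[0,0,0,0]
After op 6 (RCL M1): stack=[11,0,0,0] mem=[0,0,0,0]
After op 7 (swap): stack=[11,0,0,0] mem=[0,0,0,0]
After op 8 (dup): stack=[11,0,0,0,0] mem=[0,0,0,0]
After op 9 (push 2): stack=[11,0,0,0,0,2] mem=[0,0,0,0]
After op 10 (/): stack=[11,0,0,0,0] mem=[0,0,0,0]
After op 11 (*): stack=[11,0,0,0] mem=[0,0,0,0]
After op 12 (pop): stack=[11,0,0] mem=[0,0,0,0]
After op 13 (pop): stack=[11,0] mem=[0,0,0,0]
After op 14 (/): stack=[0] mem=[0,0,0,0]
After op 15 (push 14): stack=[0,14] mem=[0,0,0,0]
After op 16 (-): stack=[-14] mem=[0,0,0,0]

Answer: -14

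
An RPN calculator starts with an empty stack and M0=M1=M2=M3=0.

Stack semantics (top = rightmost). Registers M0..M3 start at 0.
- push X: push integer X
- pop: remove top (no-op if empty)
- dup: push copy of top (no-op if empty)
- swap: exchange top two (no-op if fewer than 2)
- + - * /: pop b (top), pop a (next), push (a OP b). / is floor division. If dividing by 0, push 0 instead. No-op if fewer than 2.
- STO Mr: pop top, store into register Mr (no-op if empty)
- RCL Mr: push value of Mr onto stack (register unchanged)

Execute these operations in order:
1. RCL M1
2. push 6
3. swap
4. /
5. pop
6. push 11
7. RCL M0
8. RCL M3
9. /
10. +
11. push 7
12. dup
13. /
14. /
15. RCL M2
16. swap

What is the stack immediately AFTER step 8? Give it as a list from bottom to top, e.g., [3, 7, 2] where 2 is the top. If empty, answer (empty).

After op 1 (RCL M1): stack=[0] mem=[0,0,0,0]
After op 2 (push 6): stack=[0,6] mem=[0,0,0,0]
After op 3 (swap): stack=[6,0] mem=[0,0,0,0]
After op 4 (/): stack=[0] mem=[0,0,0,0]
After op 5 (pop): stack=[empty] mem=[0,0,0,0]
After op 6 (push 11): stack=[11] mem=[0,0,0,0]
After op 7 (RCL M0): stack=[11,0] mem=[0,0,0,0]
After op 8 (RCL M3): stack=[11,0,0] mem=[0,0,0,0]

[11, 0, 0]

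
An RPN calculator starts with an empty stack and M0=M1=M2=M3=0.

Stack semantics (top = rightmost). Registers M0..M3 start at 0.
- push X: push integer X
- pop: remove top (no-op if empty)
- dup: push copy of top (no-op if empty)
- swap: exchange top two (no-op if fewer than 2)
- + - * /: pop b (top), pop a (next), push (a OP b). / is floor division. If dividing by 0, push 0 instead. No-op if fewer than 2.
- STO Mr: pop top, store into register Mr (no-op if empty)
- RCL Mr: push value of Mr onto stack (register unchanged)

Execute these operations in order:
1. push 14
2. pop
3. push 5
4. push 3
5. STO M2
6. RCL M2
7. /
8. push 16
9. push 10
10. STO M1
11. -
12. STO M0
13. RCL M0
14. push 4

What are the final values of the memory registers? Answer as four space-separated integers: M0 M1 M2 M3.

Answer: -15 10 3 0

Derivation:
After op 1 (push 14): stack=[14] mem=[0,0,0,0]
After op 2 (pop): stack=[empty] mem=[0,0,0,0]
After op 3 (push 5): stack=[5] mem=[0,0,0,0]
After op 4 (push 3): stack=[5,3] mem=[0,0,0,0]
After op 5 (STO M2): stack=[5] mem=[0,0,3,0]
After op 6 (RCL M2): stack=[5,3] mem=[0,0,3,0]
After op 7 (/): stack=[1] mem=[0,0,3,0]
After op 8 (push 16): stack=[1,16] mem=[0,0,3,0]
After op 9 (push 10): stack=[1,16,10] mem=[0,0,3,0]
After op 10 (STO M1): stack=[1,16] mem=[0,10,3,0]
After op 11 (-): stack=[-15] mem=[0,10,3,0]
After op 12 (STO M0): stack=[empty] mem=[-15,10,3,0]
After op 13 (RCL M0): stack=[-15] mem=[-15,10,3,0]
After op 14 (push 4): stack=[-15,4] mem=[-15,10,3,0]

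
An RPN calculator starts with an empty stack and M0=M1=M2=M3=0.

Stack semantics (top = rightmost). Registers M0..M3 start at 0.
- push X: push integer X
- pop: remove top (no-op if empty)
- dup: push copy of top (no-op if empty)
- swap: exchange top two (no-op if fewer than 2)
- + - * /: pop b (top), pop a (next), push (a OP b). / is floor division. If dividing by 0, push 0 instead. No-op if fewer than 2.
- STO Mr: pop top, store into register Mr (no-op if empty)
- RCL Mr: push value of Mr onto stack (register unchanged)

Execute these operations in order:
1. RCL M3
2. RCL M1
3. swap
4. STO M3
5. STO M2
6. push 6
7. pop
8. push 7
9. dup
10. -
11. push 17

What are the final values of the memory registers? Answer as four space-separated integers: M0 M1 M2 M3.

Answer: 0 0 0 0

Derivation:
After op 1 (RCL M3): stack=[0] mem=[0,0,0,0]
After op 2 (RCL M1): stack=[0,0] mem=[0,0,0,0]
After op 3 (swap): stack=[0,0] mem=[0,0,0,0]
After op 4 (STO M3): stack=[0] mem=[0,0,0,0]
After op 5 (STO M2): stack=[empty] mem=[0,0,0,0]
After op 6 (push 6): stack=[6] mem=[0,0,0,0]
After op 7 (pop): stack=[empty] mem=[0,0,0,0]
After op 8 (push 7): stack=[7] mem=[0,0,0,0]
After op 9 (dup): stack=[7,7] mem=[0,0,0,0]
After op 10 (-): stack=[0] mem=[0,0,0,0]
After op 11 (push 17): stack=[0,17] mem=[0,0,0,0]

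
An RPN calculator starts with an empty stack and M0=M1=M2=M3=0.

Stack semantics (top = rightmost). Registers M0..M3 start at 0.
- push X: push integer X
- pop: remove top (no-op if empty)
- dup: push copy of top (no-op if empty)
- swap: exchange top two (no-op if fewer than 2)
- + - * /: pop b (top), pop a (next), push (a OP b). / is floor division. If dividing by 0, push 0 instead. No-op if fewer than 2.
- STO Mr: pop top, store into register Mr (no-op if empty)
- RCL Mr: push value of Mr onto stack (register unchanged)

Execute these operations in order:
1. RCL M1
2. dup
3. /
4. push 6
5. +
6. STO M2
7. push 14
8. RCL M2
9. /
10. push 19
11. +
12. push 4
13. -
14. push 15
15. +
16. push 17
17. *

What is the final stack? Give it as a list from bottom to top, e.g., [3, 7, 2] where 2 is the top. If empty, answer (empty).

Answer: [544]

Derivation:
After op 1 (RCL M1): stack=[0] mem=[0,0,0,0]
After op 2 (dup): stack=[0,0] mem=[0,0,0,0]
After op 3 (/): stack=[0] mem=[0,0,0,0]
After op 4 (push 6): stack=[0,6] mem=[0,0,0,0]
After op 5 (+): stack=[6] mem=[0,0,0,0]
After op 6 (STO M2): stack=[empty] mem=[0,0,6,0]
After op 7 (push 14): stack=[14] mem=[0,0,6,0]
After op 8 (RCL M2): stack=[14,6] mem=[0,0,6,0]
After op 9 (/): stack=[2] mem=[0,0,6,0]
After op 10 (push 19): stack=[2,19] mem=[0,0,6,0]
After op 11 (+): stack=[21] mem=[0,0,6,0]
After op 12 (push 4): stack=[21,4] mem=[0,0,6,0]
After op 13 (-): stack=[17] mem=[0,0,6,0]
After op 14 (push 15): stack=[17,15] mem=[0,0,6,0]
After op 15 (+): stack=[32] mem=[0,0,6,0]
After op 16 (push 17): stack=[32,17] mem=[0,0,6,0]
After op 17 (*): stack=[544] mem=[0,0,6,0]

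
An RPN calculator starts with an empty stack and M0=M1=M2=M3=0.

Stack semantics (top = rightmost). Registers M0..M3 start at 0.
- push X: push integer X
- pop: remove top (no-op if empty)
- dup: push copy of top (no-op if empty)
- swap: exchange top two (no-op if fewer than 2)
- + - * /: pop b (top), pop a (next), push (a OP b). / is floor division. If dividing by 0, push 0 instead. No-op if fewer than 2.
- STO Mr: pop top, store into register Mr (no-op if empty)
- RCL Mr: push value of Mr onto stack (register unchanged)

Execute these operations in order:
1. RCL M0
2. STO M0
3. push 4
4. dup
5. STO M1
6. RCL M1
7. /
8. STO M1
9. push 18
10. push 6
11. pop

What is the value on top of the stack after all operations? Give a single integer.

After op 1 (RCL M0): stack=[0] mem=[0,0,0,0]
After op 2 (STO M0): stack=[empty] mem=[0,0,0,0]
After op 3 (push 4): stack=[4] mem=[0,0,0,0]
After op 4 (dup): stack=[4,4] mem=[0,0,0,0]
After op 5 (STO M1): stack=[4] mem=[0,4,0,0]
After op 6 (RCL M1): stack=[4,4] mem=[0,4,0,0]
After op 7 (/): stack=[1] mem=[0,4,0,0]
After op 8 (STO M1): stack=[empty] mem=[0,1,0,0]
After op 9 (push 18): stack=[18] mem=[0,1,0,0]
After op 10 (push 6): stack=[18,6] mem=[0,1,0,0]
After op 11 (pop): stack=[18] mem=[0,1,0,0]

Answer: 18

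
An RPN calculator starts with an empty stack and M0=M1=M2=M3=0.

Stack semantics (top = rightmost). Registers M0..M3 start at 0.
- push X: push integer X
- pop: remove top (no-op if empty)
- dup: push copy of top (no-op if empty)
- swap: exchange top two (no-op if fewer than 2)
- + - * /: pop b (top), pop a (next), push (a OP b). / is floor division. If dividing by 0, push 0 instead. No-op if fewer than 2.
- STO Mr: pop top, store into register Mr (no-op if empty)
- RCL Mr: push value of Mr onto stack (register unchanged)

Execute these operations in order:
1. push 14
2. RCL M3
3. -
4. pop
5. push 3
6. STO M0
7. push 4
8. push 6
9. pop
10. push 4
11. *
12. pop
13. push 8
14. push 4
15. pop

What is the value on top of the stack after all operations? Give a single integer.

After op 1 (push 14): stack=[14] mem=[0,0,0,0]
After op 2 (RCL M3): stack=[14,0] mem=[0,0,0,0]
After op 3 (-): stack=[14] mem=[0,0,0,0]
After op 4 (pop): stack=[empty] mem=[0,0,0,0]
After op 5 (push 3): stack=[3] mem=[0,0,0,0]
After op 6 (STO M0): stack=[empty] mem=[3,0,0,0]
After op 7 (push 4): stack=[4] mem=[3,0,0,0]
After op 8 (push 6): stack=[4,6] mem=[3,0,0,0]
After op 9 (pop): stack=[4] mem=[3,0,0,0]
After op 10 (push 4): stack=[4,4] mem=[3,0,0,0]
After op 11 (*): stack=[16] mem=[3,0,0,0]
After op 12 (pop): stack=[empty] mem=[3,0,0,0]
After op 13 (push 8): stack=[8] mem=[3,0,0,0]
After op 14 (push 4): stack=[8,4] mem=[3,0,0,0]
After op 15 (pop): stack=[8] mem=[3,0,0,0]

Answer: 8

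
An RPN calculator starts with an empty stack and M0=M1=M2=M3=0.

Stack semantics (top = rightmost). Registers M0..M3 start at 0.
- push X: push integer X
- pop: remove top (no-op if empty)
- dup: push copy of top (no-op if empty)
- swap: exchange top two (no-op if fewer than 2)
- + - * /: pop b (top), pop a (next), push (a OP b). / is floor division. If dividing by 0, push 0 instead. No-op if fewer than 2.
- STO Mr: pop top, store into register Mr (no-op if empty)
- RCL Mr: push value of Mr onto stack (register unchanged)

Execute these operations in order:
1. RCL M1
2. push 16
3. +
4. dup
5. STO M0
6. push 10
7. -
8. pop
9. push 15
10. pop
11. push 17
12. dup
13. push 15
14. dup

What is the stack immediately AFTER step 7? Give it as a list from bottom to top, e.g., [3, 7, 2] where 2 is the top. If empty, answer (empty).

After op 1 (RCL M1): stack=[0] mem=[0,0,0,0]
After op 2 (push 16): stack=[0,16] mem=[0,0,0,0]
After op 3 (+): stack=[16] mem=[0,0,0,0]
After op 4 (dup): stack=[16,16] mem=[0,0,0,0]
After op 5 (STO M0): stack=[16] mem=[16,0,0,0]
After op 6 (push 10): stack=[16,10] mem=[16,0,0,0]
After op 7 (-): stack=[6] mem=[16,0,0,0]

[6]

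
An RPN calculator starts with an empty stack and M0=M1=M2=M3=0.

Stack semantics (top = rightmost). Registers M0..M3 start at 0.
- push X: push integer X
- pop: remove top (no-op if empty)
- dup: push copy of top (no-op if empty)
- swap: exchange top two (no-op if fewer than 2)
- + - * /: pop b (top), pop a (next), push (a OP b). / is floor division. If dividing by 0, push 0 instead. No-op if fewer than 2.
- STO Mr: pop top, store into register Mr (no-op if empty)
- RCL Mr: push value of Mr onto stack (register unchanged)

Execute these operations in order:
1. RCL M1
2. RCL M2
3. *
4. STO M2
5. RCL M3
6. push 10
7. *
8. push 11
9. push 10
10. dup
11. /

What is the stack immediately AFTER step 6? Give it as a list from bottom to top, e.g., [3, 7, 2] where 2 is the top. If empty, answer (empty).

After op 1 (RCL M1): stack=[0] mem=[0,0,0,0]
After op 2 (RCL M2): stack=[0,0] mem=[0,0,0,0]
After op 3 (*): stack=[0] mem=[0,0,0,0]
After op 4 (STO M2): stack=[empty] mem=[0,0,0,0]
After op 5 (RCL M3): stack=[0] mem=[0,0,0,0]
After op 6 (push 10): stack=[0,10] mem=[0,0,0,0]

[0, 10]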